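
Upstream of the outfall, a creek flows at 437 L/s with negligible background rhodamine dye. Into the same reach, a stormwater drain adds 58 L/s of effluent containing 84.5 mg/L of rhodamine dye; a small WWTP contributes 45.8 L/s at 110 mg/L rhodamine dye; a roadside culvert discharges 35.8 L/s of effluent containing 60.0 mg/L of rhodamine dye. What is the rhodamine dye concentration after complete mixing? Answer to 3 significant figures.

21.0 mg/L

Conservation of mass: C = (437.0·0 + 58.00·84.50 + 45.80·110.0 + 35.80·60.00) / 576.6 = 12090/576.6 = 20.96 mg/L.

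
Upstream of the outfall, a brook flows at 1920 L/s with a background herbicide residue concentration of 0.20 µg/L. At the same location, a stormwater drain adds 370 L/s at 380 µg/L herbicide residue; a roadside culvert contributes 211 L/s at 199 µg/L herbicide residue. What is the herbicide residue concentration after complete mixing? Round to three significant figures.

73.2 µg/L

Mass balance: C = (1920·0.2000 + 370.0·380.0 + 211.0·199.0) / 2501 = 183000/2501 = 73.16 µg/L.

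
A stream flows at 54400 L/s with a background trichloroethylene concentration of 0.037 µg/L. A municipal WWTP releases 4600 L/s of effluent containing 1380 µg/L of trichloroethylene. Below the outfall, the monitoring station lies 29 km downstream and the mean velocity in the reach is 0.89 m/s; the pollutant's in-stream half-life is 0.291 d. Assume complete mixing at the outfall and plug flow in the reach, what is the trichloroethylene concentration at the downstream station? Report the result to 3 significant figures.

43.8 µg/L

After mixing, C = (54400·0.03700 + 4600·1380) / 59000 = 6350000/59000 = 107.6 µg/L.
Travel time t = 29·1000 / 0.89 = 32580 s = 9.051 h.
Half-life 0.291 d → k = ln 2 / 0.291 = 2.382 d⁻¹.
After decay, C = 107.6 × e^(−kt) = 107.6 × 0.4073 = 43.83 µg/L.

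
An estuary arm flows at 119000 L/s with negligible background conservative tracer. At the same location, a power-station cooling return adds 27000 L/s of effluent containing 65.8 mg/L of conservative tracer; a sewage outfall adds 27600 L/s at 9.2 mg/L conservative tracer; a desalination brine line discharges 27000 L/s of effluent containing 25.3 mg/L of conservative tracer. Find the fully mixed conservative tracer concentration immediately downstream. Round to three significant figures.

13.5 mg/L

Mass balance: C = (119000·0 + 27000·65.80 + 27600·9.200 + 27000·25.30) / 200600 = 2714000/200600 = 13.53 mg/L.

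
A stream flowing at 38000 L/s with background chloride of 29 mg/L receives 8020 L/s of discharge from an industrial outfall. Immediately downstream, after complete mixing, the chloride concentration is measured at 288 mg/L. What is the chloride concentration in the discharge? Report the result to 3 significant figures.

1520 mg/L

Mass balance: 38000·29.00 + 8020·Cₑ = 46020·288.0
→ Cₑ = (46020·288.0 − 38000·29.00) / 8020 = 1515 mg/L.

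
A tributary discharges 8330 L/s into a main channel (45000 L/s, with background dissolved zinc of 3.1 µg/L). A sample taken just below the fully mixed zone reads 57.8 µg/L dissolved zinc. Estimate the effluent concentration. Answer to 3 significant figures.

Mass balance: 45000·3.100 + 8330·Cₑ = 53330·57.80
→ Cₑ = (53330·57.80 − 45000·3.100) / 8330 = 353.3 µg/L.

353 µg/L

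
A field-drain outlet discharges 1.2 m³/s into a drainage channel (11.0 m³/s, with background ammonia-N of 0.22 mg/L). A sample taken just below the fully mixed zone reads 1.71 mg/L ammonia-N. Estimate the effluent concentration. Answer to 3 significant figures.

Mass balance: 11.00·0.2200 + 1.200·Cₑ = 12.20·1.710
→ Cₑ = (12.20·1.710 − 11.00·0.2200) / 1.200 = 15.37 mg/L.

15.4 mg/L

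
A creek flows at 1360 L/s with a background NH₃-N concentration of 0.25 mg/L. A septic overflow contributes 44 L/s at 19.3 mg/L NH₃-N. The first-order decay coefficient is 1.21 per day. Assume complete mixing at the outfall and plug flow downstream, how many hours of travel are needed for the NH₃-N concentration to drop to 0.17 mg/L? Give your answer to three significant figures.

31.9 h

Mixed concentration C = ΣQC/ΣQ = (1360·0.2500 + 44.00·19.30) / 1404 = 1189/1404 = 0.8470 mg/L.
0.8470·exp(−k·t) = 0.17 → t = ln(0.8470/0.17)/k = 114700 s = 31.85 h.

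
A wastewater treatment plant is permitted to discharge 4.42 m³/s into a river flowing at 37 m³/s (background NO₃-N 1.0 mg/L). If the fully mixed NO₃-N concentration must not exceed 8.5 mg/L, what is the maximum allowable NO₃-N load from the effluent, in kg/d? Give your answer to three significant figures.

Mass balance at the limit: 37.00·1.000 + 4.420·Cₑ = 41.42·8.5 → Cₑ = 71.28 mg/L.
Load = 4.420 m³/s × 71.28 g/m³ × 86 400 s/d = 27220 kg/d.

27200 kg/d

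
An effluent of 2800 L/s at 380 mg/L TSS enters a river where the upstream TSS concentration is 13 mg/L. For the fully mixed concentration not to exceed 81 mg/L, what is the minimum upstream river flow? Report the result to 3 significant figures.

Set C_mix = 81: (Q·13.00 + 2800·380.0) / (Q + 2800) = 81
→ Q = 2800·(380.0 − 81)/(81 − 13.00) = 12310 L/s.

12300 L/s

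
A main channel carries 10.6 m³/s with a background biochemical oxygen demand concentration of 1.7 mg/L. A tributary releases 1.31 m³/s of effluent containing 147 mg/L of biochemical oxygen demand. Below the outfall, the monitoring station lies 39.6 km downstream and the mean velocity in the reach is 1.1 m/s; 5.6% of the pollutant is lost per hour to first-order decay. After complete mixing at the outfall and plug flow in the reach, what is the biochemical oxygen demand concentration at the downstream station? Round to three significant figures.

Flow-weighted average: C = (10.60·1.700 + 1.310·147.0) / 11.91 = 210.6/11.91 = 17.68 mg/L.
Travel time t = 39.6·1000 / 1.1 = 36000 s = 10.00 h.
5.6%/h lost → k = −ln(1 − 0.056) = 0.05763 h⁻¹.
Decay over the reach: 17.68·exp(−kt) = 17.68·0.5620 = 9.937 mg/L.

9.94 mg/L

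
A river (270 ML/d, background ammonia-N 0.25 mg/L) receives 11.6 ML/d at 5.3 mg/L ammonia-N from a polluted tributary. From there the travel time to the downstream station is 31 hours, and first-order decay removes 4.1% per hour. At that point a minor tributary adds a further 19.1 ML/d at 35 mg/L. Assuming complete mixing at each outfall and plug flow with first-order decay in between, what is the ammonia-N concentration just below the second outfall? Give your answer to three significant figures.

2.34 mg/L

After mixing, C = (270.0·0.2500 + 11.60·5.300) / 281.6 = 129.0/281.6 = 0.4580 mg/L; combined flow 281.6 ML/d.
4.1%/h lost → k = −ln(1 − 0.041) = 0.04186 h⁻¹.
Applying C = C₀e^(−kt): 0.4580 × 0.2731 = 0.1251 mg/L.
Second outfall: C = (281.6·0.1251 + 19.10·35.00)/300.7 = 2.340 mg/L.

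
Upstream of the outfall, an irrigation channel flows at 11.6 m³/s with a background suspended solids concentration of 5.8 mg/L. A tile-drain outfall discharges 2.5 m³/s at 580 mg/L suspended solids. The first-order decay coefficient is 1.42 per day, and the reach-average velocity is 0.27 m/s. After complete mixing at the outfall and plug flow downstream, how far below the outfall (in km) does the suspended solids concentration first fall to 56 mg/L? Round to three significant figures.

Mass balance: C = (11.60·5.800 + 2.500·580.0) / 14.10 = 1517/14.10 = 107.6 mg/L.
Set 107.6·exp(−k·t) = 56 → t = ln(107.6/56)/k = 39740 s = 11.04 h.
Distance = v·t = 0.27·39740 = 10730 m = 10.73 km.

10.7 km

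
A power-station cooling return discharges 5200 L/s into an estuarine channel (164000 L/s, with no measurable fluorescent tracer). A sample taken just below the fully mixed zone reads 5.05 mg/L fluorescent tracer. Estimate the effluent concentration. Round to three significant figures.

Mass balance: 164000·0 + 5200·Cₑ = 169200·5.050
→ Cₑ = (169200·5.050 − 164000·0) / 5200 = 164.3 mg/L.

164 mg/L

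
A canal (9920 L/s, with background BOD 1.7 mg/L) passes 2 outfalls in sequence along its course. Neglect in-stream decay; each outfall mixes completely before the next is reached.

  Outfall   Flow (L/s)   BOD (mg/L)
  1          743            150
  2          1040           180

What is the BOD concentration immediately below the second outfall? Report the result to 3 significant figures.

After outfall 1: Q = 9920 + 743.0 = 10660 L/s; C = (9920·1.700 + 743.0·150.0)/10660 = 12.03 mg/L.
After outfall 2: Q = 10660 + 1040 = 11700 L/s; C = (10660·12.03 + 1040·180.0)/11700 = 26.96 mg/L.

27.0 mg/L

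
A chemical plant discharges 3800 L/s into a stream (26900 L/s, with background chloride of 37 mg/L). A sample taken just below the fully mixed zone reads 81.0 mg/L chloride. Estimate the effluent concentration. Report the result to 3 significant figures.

Mass balance: 26900·37.00 + 3800·Cₑ = 30700·81.00
→ Cₑ = (30700·81.00 − 26900·37.00) / 3800 = 392.5 mg/L.

392 mg/L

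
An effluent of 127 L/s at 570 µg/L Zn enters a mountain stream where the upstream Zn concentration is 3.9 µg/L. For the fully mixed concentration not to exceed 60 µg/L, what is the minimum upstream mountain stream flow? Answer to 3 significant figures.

Set C_mix = 60: (Q·3.900 + 127.0·570.0) / (Q + 127.0) = 60
→ Q = 127.0·(570.0 − 60)/(60 − 3.900) = 1155 L/s.

1150 L/s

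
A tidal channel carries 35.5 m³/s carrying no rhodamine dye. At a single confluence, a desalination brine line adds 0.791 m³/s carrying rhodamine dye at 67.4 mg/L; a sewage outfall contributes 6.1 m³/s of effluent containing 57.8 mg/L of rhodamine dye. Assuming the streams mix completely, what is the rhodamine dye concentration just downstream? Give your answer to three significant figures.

Mass balance: C = (35.50·0 + 0.7910·67.40 + 6.100·57.80) / 42.39 = 405.9/42.39 = 9.575 mg/L.

9.57 mg/L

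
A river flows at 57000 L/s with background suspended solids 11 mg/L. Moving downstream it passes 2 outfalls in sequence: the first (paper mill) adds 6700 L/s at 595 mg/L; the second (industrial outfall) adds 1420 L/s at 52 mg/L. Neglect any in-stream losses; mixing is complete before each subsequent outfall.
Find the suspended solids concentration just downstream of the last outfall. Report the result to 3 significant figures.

Below outfall 1: Q → 63700 L/s, C = (57000·11.00 + 6700·595.0)/63700 = 72.43 mg/L.
Below outfall 2: Q → 65120 L/s, C = (63700·72.43 + 1420·52.00)/65120 = 71.98 mg/L.

72.0 mg/L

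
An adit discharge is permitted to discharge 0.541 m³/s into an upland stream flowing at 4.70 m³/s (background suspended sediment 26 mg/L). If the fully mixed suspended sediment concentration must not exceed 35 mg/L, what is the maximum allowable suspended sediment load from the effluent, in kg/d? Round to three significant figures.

Mass balance at the limit: 4.700·26.00 + 0.5410·Cₑ = 5.241·35 → Cₑ = 113.2 mg/L.
Load = 0.5410 m³/s × 113.2 g/m³ × 86 400 s/d = 5291 kg/d.

5290 kg/d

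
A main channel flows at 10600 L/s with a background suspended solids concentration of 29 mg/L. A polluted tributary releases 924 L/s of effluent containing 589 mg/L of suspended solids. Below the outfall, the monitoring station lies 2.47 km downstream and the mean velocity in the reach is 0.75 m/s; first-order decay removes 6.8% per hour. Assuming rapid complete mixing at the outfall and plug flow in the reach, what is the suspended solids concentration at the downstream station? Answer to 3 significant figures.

After mixing, C = (10600·29.00 + 924.0·589.0) / 11520 = 851600/11520 = 73.90 mg/L.
Travel time t = 2.47·1000 / 0.75 = 3293 s = 0.9148 h.
6.8%/h lost → k = −ln(1 − 0.068) = 0.07042 h⁻¹.
Applying C = C₀e^(−kt): 73.90 × 0.9376 = 69.29 mg/L.

69.3 mg/L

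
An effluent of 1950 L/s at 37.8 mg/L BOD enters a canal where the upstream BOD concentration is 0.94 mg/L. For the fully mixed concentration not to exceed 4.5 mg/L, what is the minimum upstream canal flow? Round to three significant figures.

18200 L/s

Set C_mix = 4.5: (Q·0.9400 + 1950·37.80) / (Q + 1950) = 4.5
→ Q = 1950·(37.80 − 4.5)/(4.5 − 0.9400) = 18240 L/s.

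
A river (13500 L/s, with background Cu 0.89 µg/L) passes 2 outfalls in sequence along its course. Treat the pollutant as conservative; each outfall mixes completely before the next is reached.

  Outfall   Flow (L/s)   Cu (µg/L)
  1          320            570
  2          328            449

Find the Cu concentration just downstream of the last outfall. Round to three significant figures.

24.2 µg/L

After outfall 1: Q = 13500 + 320.0 = 13820 L/s; C = (13500·0.8900 + 320.0·570.0)/13820 = 14.07 µg/L.
After outfall 2: Q = 13820 + 328.0 = 14150 L/s; C = (13820·14.07 + 328.0·449.0)/14150 = 24.15 µg/L.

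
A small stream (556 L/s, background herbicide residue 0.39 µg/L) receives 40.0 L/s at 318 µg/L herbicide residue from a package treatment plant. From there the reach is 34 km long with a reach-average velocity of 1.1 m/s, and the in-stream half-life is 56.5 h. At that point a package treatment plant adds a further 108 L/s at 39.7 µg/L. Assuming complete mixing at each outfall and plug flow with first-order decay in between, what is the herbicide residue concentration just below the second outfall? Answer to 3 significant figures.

Conservation of mass: C = (556.0·0.3900 + 40.00·318.0) / 596.0 = 12940/596.0 = 21.71 µg/L; combined flow 596.0 L/s.
Travel time t = 34·1000 / 1.1 = 30910 s = 8.586 h.
Half-life 56.5 h → k = ln 2 / 56.5 = 0.01227 h⁻¹ = 0.2944 d⁻¹.
After decay, C = 21.71 × e^(−kt) = 21.71 × 0.9000 = 19.54 µg/L.
At the second outfall, C = (596.0·19.54 + 108.0·39.70) / (596.0 + 108.0) = 22.63 µg/L.

22.6 µg/L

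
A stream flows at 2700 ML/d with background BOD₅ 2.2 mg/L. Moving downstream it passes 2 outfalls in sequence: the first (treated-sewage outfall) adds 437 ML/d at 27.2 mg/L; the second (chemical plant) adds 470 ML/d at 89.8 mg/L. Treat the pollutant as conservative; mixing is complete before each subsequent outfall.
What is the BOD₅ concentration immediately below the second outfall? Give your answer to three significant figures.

16.6 mg/L

After outfall 1: Q = 2700 + 437.0 = 3137 ML/d; C = (2700·2.200 + 437.0·27.20)/3137 = 5.683 mg/L.
After outfall 2: Q = 3137 + 470.0 = 3607 ML/d; C = (3137·5.683 + 470.0·89.80)/3607 = 16.64 mg/L.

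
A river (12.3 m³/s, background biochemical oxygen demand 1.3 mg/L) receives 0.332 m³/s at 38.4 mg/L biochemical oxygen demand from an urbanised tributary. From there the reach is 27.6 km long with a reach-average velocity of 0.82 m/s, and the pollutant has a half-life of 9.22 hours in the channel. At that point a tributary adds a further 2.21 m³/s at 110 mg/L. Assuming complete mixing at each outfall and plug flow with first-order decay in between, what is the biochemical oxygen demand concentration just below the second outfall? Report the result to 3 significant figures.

17.3 mg/L

Flow-weighted average: C = (12.30·1.300 + 0.3320·38.40) / 12.63 = 28.74/12.63 = 2.275 mg/L; combined flow 12.63 m³/s.
Travel time t = 27.6·1000 / 0.82 = 33660 s = 9.350 h.
Half-life 9.22 h → k = ln 2 / 9.22 = 0.07518 h⁻¹ = 1.804 d⁻¹.
Applying C = C₀e^(−kt): 2.275 × 0.4952 = 1.127 mg/L.
At the second outfall, C = (12.63·1.127 + 2.210·110.0) / (12.63 + 2.210) = 17.34 mg/L.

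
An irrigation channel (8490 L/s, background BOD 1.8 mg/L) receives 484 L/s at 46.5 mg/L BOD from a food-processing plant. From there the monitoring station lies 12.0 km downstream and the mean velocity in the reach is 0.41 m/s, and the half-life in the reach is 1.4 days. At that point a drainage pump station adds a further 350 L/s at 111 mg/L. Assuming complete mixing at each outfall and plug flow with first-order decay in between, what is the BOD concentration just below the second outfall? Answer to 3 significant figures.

7.59 mg/L

Flow-weighted average: C = (8490·1.800 + 484.0·46.50) / 8974 = 37790/8974 = 4.211 mg/L; combined flow 8974 L/s.
Travel time t = 12.0·1000 / 0.41 = 29270 s = 8.130 h.
Half-life 1.4 d → k = ln 2 / 1.4 = 0.4951 d⁻¹.
After decay, C = 4.211 × e^(−kt) = 4.211 × 0.8456 = 3.561 mg/L.
Second outfall: C = (8974·3.561 + 350.0·111.0)/9324 = 7.594 mg/L.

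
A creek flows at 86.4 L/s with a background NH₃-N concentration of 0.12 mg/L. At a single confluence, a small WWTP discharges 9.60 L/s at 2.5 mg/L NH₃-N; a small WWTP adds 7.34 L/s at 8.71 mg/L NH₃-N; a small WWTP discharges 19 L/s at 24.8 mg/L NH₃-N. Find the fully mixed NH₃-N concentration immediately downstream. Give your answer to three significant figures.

Mixed concentration C = ΣQC/ΣQ = (86.40·0.1200 + 9.600·2.500 + 7.340·8.710 + 19.00·24.80) / 122.3 = 569.5/122.3 = 4.655 mg/L.

4.66 mg/L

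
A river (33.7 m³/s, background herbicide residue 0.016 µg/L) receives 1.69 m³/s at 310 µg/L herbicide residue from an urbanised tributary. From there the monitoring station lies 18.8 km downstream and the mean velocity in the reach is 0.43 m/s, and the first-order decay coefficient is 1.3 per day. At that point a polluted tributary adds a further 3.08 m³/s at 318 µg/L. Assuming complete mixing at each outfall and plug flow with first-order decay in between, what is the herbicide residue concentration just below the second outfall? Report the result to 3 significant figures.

32.5 µg/L

Mixed concentration C = ΣQC/ΣQ = (33.70·0.01600 + 1.690·310.0) / 35.39 = 524.4/35.39 = 14.82 µg/L; combined flow 35.39 m³/s.
Travel time t = 18.8·1000 / 0.43 = 43720 s = 12.14 h.
First-order decay: C = 14.82·exp(−k·t) = 14.82·0.5180 = 7.676 µg/L.
At the second outfall, C = (35.39·7.676 + 3.080·318.0) / (35.39 + 3.080) = 32.52 µg/L.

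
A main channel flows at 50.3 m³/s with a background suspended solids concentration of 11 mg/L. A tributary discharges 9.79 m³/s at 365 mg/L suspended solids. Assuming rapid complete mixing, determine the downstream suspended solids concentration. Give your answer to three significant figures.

68.7 mg/L

Mass balance: C = (50.30·11.00 + 9.790·365.0) / 60.09 = 4127/60.09 = 68.67 mg/L.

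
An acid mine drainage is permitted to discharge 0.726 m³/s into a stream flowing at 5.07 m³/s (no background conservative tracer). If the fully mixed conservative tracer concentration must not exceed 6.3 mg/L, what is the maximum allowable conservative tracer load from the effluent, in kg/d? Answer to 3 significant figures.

3150 kg/d

Mass balance at the limit: 5.070·0 + 0.7260·Cₑ = 5.796·6.3 → Cₑ = 50.30 mg/L.
Load = 0.7260 m³/s × 50.30 g/m³ × 86 400 s/d = 3155 kg/d.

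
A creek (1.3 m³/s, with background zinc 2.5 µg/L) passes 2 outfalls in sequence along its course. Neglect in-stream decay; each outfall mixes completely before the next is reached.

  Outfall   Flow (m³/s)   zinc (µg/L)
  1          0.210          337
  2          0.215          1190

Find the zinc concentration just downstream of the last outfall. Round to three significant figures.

Below outfall 1: Q → 1.510 m³/s, C = (1.300·2.500 + 0.2100·337.0)/1.510 = 49.02 µg/L.
Below outfall 2: Q → 1.725 m³/s, C = (1.510·49.02 + 0.2150·1190)/1.725 = 191.2 µg/L.

191 µg/L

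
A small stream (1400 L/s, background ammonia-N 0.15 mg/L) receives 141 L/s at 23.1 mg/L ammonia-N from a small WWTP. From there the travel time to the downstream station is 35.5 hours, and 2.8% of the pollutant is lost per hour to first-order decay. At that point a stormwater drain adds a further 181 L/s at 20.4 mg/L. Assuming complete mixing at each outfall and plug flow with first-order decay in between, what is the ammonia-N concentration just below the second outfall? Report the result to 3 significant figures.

2.88 mg/L

Mixed concentration C = ΣQC/ΣQ = (1400·0.1500 + 141.0·23.10) / 1541 = 3467/1541 = 2.250 mg/L; combined flow 1541 L/s.
2.8%/h lost → k = −ln(1 − 0.028) = 0.02840 h⁻¹.
After decay, C = 2.250 × e^(−kt) = 2.250 × 0.3649 = 0.8209 mg/L.
Second outfall: C = (1541·0.8209 + 181.0·20.40)/1722 = 2.879 mg/L.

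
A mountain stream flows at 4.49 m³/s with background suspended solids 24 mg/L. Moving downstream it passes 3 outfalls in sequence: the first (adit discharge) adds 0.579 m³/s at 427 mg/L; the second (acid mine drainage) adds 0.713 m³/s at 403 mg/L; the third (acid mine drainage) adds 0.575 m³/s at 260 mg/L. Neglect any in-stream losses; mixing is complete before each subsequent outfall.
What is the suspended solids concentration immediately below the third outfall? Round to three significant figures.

125 mg/L

Below outfall 1: Q → 5.069 m³/s, C = (4.490·24.00 + 0.5790·427.0)/5.069 = 70.03 mg/L.
Below outfall 2: Q → 5.782 m³/s, C = (5.069·70.03 + 0.7130·403.0)/5.782 = 111.1 mg/L.
Below outfall 3: Q → 6.357 m³/s, C = (5.782·111.1 + 0.5750·260.0)/6.357 = 124.6 mg/L.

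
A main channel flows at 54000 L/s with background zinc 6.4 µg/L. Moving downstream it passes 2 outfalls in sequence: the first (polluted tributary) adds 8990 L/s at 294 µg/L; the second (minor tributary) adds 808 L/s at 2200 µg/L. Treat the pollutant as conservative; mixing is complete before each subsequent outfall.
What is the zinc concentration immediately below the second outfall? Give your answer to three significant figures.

74.7 µg/L

After outfall 1: Q = 54000 + 8990 = 62990 L/s; C = (54000·6.400 + 8990·294.0)/62990 = 47.45 µg/L.
After outfall 2: Q = 62990 + 808.0 = 63800 L/s; C = (62990·47.45 + 808.0·2200)/63800 = 74.71 µg/L.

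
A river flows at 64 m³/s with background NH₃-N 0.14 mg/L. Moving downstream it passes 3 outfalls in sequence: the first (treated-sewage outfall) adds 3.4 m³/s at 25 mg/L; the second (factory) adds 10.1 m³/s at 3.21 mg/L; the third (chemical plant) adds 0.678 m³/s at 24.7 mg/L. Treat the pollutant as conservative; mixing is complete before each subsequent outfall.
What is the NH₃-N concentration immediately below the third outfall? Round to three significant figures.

Outfall 1: combined Q = 67.40 m³/s; C = (64.00·0.1400 + 3.400·25.00)/67.40 = 1.394 mg/L.
Outfall 2: combined Q = 77.50 m³/s; C = (67.40·1.394 + 10.10·3.210)/77.50 = 1.631 mg/L.
Outfall 3: combined Q = 78.18 m³/s; C = (77.50·1.631 + 0.6780·24.70)/78.18 = 1.831 mg/L.

1.83 mg/L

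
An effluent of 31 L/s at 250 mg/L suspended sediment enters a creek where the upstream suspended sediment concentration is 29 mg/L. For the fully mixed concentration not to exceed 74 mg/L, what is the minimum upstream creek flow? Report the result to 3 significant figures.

121 L/s

Set C_mix = 74: (Q·29.00 + 31.00·250.0) / (Q + 31.00) = 74
→ Q = 31.00·(250.0 − 74)/(74 − 29.00) = 121.2 L/s.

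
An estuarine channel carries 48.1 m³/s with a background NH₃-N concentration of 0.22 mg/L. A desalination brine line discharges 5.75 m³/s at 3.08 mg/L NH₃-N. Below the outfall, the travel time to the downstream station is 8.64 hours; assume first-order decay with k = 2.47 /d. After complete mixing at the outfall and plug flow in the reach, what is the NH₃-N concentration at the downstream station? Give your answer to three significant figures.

After mixing, C = (48.10·0.2200 + 5.750·3.080) / 53.85 = 28.29/53.85 = 0.5254 mg/L.
Decay over the reach: 0.5254·exp(−kt) = 0.5254·0.4110 = 0.2159 mg/L.

0.216 mg/L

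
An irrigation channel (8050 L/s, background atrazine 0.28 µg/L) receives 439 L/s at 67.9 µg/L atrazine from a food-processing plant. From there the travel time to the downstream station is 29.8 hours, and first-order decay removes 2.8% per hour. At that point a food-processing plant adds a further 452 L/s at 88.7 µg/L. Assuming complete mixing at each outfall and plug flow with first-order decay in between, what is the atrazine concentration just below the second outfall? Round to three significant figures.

6.02 µg/L

After mixing, C = (8050·0.2800 + 439.0·67.90) / 8489 = 32060/8489 = 3.777 µg/L; combined flow 8489 L/s.
2.8%/h lost → k = −ln(1 − 0.028) = 0.02840 h⁻¹.
Applying C = C₀e^(−kt): 3.777 × 0.4290 = 1.620 µg/L.
Second outfall: C = (8489·1.620 + 452.0·88.70)/8941 = 6.022 µg/L.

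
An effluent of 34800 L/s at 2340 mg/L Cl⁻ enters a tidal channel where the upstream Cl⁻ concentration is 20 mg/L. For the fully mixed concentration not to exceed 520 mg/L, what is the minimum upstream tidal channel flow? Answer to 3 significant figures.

127000 L/s

Set C_mix = 520: (Q·20.00 + 34800·2340) / (Q + 34800) = 520
→ Q = 34800·(2340 − 520)/(520 − 20.00) = 126700 L/s.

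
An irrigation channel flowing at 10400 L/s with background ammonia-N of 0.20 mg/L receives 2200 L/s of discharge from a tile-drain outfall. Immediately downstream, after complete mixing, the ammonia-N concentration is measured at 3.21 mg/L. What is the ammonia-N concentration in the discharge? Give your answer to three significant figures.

17.4 mg/L

Mass balance: 10400·0.2000 + 2200·Cₑ = 12600·3.210
→ Cₑ = (12600·3.210 − 10400·0.2000) / 2200 = 17.44 mg/L.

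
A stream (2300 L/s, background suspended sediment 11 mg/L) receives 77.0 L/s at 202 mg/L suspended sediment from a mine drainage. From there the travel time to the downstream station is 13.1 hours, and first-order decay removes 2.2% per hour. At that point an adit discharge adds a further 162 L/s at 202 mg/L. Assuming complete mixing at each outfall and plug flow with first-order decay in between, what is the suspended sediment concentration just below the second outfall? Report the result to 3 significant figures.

24.9 mg/L

After mixing, C = (2300·11.00 + 77.00·202.0) / 2377 = 40850/2377 = 17.19 mg/L; combined flow 2377 L/s.
2.2%/h lost → k = −ln(1 − 0.022) = 0.02225 h⁻¹.
Applying C = C₀e^(−kt): 17.19 × 0.7472 = 12.84 mg/L.
Second outfall: C = (2377·12.84 + 162.0·202.0)/2539 = 24.91 mg/L.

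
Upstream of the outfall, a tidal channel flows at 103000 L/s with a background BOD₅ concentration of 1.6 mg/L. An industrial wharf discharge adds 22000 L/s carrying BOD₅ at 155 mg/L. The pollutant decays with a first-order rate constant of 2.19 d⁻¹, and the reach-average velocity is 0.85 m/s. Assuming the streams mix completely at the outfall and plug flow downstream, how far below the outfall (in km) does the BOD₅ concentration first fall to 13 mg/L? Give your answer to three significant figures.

Flow-weighted average: C = (103000·1.600 + 22000·155.0) / 125000 = 3575000/125000 = 28.60 mg/L.
Set 28.60·exp(−k·t) = 13 → t = ln(28.60/13)/k = 31100 s = 8.640 h.
Distance = v·t = 0.85·31100 = 26440 m = 26.44 km.

26.4 km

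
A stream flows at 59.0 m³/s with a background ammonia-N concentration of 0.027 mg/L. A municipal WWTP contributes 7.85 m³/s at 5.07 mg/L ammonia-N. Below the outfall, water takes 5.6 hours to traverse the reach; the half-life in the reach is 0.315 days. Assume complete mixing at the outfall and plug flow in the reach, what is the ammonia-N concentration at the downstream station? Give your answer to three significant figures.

After mixing, C = (59.00·0.02700 + 7.850·5.070) / 66.85 = 41.39/66.85 = 0.6192 mg/L.
Half-life 0.315 d → k = ln 2 / 0.315 = 2.200 d⁻¹.
First-order decay: C = 0.6192·exp(−k·t) = 0.6192·0.5984 = 0.3705 mg/L.

0.371 mg/L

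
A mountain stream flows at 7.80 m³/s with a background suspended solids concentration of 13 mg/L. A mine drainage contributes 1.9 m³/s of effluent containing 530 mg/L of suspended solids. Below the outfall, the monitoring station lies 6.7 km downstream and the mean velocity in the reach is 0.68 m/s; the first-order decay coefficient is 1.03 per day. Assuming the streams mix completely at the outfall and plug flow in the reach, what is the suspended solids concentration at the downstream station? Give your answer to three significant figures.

102 mg/L

Mixed concentration C = ΣQC/ΣQ = (7.800·13.00 + 1.900·530.0) / 9.700 = 1108/9.700 = 114.3 mg/L.
Travel time t = 6.7·1000 / 0.68 = 9853 s = 2.737 h.
After decay, C = 114.3 × e^(−kt) = 114.3 × 0.8892 = 101.6 mg/L.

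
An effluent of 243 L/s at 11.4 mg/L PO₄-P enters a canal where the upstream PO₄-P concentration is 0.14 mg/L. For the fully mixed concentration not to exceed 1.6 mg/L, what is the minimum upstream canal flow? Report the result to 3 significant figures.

1630 L/s

Set C_mix = 1.6: (Q·0.1400 + 243.0·11.40) / (Q + 243.0) = 1.6
→ Q = 243.0·(11.40 − 1.6)/(1.6 − 0.1400) = 1631 L/s.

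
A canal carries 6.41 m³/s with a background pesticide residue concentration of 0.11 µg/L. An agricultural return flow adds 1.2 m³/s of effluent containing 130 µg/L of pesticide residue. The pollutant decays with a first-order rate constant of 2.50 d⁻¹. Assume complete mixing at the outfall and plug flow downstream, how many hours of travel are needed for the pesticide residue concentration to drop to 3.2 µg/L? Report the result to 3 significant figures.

Mass balance: C = (6.410·0.1100 + 1.200·130.0) / 7.610 = 156.7/7.610 = 20.59 µg/L.
20.59·exp(−k·t) = 3.2 → t = ln(20.59/3.2)/k = 64340 s = 17.87 h.

17.9 h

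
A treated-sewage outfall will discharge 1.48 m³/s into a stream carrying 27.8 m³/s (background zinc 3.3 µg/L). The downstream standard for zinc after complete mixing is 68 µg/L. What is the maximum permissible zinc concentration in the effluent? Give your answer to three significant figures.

1280 µg/L

At the limit, (Qr·Cr + Qe·Cₑ)/(Qr + Qe) = 68:
Cₑ = (29.28·68 − 27.80·3.300) / 1.480 = 1283 µg/L.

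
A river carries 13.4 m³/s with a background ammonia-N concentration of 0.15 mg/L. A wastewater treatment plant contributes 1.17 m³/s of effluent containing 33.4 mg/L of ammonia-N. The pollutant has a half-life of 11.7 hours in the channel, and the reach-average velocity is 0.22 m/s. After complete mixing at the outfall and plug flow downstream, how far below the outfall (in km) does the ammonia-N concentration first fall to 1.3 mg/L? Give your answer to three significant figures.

Flow-weighted average: C = (13.40·0.1500 + 1.170·33.40) / 14.57 = 41.09/14.57 = 2.820 mg/L.
Half-life 11.7 h → k = ln 2 / 11.7 = 0.05924 h⁻¹ = 1.422 d⁻¹.
Set 2.820·exp(−k·t) = 1.3 → t = ln(2.820/1.3)/k = 47060 s = 13.07 h.
Distance = v·t = 0.22·47060 = 10350 m = 10.35 km.

10.4 km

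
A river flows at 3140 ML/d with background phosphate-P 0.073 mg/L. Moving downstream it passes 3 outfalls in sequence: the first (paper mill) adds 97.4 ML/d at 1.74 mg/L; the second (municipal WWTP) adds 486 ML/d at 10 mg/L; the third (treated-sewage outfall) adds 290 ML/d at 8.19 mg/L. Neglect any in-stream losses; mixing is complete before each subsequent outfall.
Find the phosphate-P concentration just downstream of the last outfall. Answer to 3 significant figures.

1.90 mg/L

Below outfall 1: Q → 3237 ML/d, C = (3140·0.07300 + 97.40·1.740)/3237 = 0.1232 mg/L.
Below outfall 2: Q → 3723 ML/d, C = (3237·0.1232 + 486.0·10.00)/3723 = 1.412 mg/L.
Below outfall 3: Q → 4013 ML/d, C = (3723·1.412 + 290.0·8.190)/4013 = 1.902 mg/L.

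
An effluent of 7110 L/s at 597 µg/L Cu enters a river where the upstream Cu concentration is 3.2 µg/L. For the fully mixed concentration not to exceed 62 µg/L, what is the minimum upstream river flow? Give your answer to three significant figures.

Set C_mix = 62: (Q·3.200 + 7110·597.0) / (Q + 7110) = 62
→ Q = 7110·(597.0 − 62)/(62 − 3.200) = 64690 L/s.

64700 L/s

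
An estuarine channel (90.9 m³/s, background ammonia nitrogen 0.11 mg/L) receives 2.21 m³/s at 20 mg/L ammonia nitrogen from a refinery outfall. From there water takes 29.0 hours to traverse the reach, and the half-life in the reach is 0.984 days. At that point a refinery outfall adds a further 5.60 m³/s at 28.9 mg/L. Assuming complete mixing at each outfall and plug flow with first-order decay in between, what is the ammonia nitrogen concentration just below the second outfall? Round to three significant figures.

1.87 mg/L

Conservation of mass: C = (90.90·0.1100 + 2.210·20.00) / 93.11 = 54.20/93.11 = 0.5821 mg/L; combined flow 93.11 m³/s.
Half-life 0.984 d → k = ln 2 / 0.984 = 0.7044 d⁻¹.
Applying C = C₀e^(−kt): 0.5821 × 0.4269 = 0.2485 mg/L.
Second outfall: C = (93.11·0.2485 + 5.600·28.90)/98.71 = 1.874 mg/L.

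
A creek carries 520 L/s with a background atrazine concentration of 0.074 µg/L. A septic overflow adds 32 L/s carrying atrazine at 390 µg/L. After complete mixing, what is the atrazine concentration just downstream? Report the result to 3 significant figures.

Mixed concentration C = ΣQC/ΣQ = (520.0·0.07400 + 32.00·390.0) / 552.0 = 12520/552.0 = 22.68 µg/L.

22.7 µg/L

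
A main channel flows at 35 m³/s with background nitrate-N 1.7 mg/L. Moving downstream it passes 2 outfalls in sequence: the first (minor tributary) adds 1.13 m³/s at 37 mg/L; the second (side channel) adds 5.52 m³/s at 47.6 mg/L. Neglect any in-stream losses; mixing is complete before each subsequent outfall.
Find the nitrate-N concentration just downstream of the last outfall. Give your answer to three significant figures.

8.74 mg/L

Below outfall 1: Q → 36.13 m³/s, C = (35.00·1.700 + 1.130·37.00)/36.13 = 2.804 mg/L.
Below outfall 2: Q → 41.65 m³/s, C = (36.13·2.804 + 5.520·47.60)/41.65 = 8.741 mg/L.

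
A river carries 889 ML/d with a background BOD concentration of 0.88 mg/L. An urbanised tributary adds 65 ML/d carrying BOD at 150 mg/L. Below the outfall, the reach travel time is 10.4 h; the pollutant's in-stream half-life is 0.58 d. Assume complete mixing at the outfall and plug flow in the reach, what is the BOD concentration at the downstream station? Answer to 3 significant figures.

6.58 mg/L

Mixed concentration C = ΣQC/ΣQ = (889.0·0.8800 + 65.00·150.0) / 954.0 = 10530/954.0 = 11.04 mg/L.
Half-life 0.58 d → k = ln 2 / 0.58 = 1.195 d⁻¹.
First-order decay: C = 11.04·exp(−k·t) = 11.04·0.5958 = 6.578 mg/L.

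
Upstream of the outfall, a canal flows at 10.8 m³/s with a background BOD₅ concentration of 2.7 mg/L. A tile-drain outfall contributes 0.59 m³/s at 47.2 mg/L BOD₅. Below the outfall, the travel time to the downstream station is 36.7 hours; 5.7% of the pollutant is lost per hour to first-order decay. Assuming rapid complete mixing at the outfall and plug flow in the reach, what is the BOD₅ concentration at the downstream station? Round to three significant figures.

0.581 mg/L

Flow-weighted average: C = (10.80·2.700 + 0.5900·47.20) / 11.39 = 57.01/11.39 = 5.005 mg/L.
5.7%/h lost → k = −ln(1 − 0.057) = 0.05869 h⁻¹.
First-order decay: C = 5.005·exp(−k·t) = 5.005·0.1160 = 0.5808 mg/L.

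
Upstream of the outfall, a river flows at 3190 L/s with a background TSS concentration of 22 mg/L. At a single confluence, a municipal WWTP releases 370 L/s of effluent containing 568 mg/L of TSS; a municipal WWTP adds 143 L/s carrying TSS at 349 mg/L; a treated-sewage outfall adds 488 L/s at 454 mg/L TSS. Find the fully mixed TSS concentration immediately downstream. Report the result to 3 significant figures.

Flow-weighted average: C = (3190·22.00 + 370.0·568.0 + 143.0·349.0 + 488.0·454.0) / 4191 = 551800/4191 = 131.7 mg/L.

132 mg/L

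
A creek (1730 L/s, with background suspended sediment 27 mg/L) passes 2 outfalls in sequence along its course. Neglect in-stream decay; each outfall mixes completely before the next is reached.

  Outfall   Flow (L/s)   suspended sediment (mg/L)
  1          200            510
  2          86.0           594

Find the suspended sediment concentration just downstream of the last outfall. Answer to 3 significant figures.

99.1 mg/L

Below outfall 1: Q → 1930 L/s, C = (1730·27.00 + 200.0·510.0)/1930 = 77.05 mg/L.
Below outfall 2: Q → 2016 L/s, C = (1930·77.05 + 86.00·594.0)/2016 = 99.10 mg/L.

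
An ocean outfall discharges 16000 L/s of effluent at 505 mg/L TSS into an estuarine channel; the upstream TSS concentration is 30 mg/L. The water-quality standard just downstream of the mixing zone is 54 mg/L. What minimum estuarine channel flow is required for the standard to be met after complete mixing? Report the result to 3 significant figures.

Set C_mix = 54: (Q·30.00 + 16000·505.0) / (Q + 16000) = 54
→ Q = 16000·(505.0 − 54)/(54 − 30.00) = 300700 L/s.

301000 L/s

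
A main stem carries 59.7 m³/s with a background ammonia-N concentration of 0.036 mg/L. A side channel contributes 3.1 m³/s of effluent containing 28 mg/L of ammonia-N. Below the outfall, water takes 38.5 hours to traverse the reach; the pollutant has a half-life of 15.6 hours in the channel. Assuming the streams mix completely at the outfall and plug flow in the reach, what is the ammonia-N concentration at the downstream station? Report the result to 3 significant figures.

Conservation of mass: C = (59.70·0.03600 + 3.100·28.00) / 62.80 = 88.95/62.80 = 1.416 mg/L.
Half-life 15.6 h → k = ln 2 / 15.6 = 0.04443 h⁻¹ = 1.066 d⁻¹.
First-order decay: C = 1.416·exp(−k·t) = 1.416·0.1807 = 0.2560 mg/L.

0.256 mg/L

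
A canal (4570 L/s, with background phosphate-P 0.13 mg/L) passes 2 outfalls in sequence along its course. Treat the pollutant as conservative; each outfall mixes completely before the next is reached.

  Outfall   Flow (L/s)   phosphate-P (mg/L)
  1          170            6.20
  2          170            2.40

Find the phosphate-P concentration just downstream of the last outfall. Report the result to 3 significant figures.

0.419 mg/L

After outfall 1: Q = 4570 + 170.0 = 4740 L/s; C = (4570·0.1300 + 170.0·6.200)/4740 = 0.3477 mg/L.
After outfall 2: Q = 4740 + 170.0 = 4910 L/s; C = (4740·0.3477 + 170.0·2.400)/4910 = 0.4188 mg/L.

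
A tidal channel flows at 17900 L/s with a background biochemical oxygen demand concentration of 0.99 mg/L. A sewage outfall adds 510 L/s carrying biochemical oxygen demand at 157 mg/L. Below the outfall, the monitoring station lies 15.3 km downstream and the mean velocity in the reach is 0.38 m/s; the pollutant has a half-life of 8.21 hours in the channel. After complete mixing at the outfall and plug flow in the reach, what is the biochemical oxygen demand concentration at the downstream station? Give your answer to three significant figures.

Conservation of mass: C = (17900·0.9900 + 510.0·157.0) / 18410 = 97790/18410 = 5.312 mg/L.
Travel time t = 15.3·1000 / 0.38 = 40260 s = 11.18 h.
Half-life 8.21 h → k = ln 2 / 8.21 = 0.08443 h⁻¹ = 2.026 d⁻¹.
First-order decay: C = 5.312·exp(−k·t) = 5.312·0.3890 = 2.066 mg/L.

2.07 mg/L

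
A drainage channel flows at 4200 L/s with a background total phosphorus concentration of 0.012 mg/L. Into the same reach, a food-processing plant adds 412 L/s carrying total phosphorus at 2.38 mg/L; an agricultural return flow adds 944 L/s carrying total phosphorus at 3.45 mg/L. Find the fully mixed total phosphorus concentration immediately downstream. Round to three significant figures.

0.772 mg/L

Conservation of mass: C = (4200·0.01200 + 412.0·2.380 + 944.0·3.450) / 5556 = 4288/5556 = 0.7717 mg/L.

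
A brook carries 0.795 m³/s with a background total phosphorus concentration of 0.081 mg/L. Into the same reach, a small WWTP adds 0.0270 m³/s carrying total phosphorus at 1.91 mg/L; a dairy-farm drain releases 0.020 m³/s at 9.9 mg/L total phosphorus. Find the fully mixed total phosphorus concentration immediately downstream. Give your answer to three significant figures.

0.373 mg/L

After mixing, C = (0.7950·0.08100 + 0.02700·1.910 + 0.02000·9.900) / 0.8420 = 0.3140/0.8420 = 0.3729 mg/L.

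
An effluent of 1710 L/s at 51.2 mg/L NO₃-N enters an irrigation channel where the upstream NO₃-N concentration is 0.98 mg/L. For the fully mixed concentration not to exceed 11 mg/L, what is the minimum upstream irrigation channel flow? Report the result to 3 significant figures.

6860 L/s

Set C_mix = 11: (Q·0.9800 + 1710·51.20) / (Q + 1710) = 11
→ Q = 1710·(51.20 − 11)/(11 − 0.9800) = 6860 L/s.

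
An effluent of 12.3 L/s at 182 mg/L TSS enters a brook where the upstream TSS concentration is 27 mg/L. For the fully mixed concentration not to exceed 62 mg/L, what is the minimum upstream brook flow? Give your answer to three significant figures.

Set C_mix = 62: (Q·27.00 + 12.30·182.0) / (Q + 12.30) = 62
→ Q = 12.30·(182.0 − 62)/(62 − 27.00) = 42.17 L/s.

42.2 L/s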